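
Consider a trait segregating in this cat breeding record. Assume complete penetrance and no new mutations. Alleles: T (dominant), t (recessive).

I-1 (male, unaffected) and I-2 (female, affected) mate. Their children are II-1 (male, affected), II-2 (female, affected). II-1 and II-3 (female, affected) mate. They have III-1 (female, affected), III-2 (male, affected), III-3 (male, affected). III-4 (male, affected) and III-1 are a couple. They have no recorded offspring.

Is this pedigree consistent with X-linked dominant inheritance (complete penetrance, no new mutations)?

Yes

A consistent assignment under X-linked dominant exists: I-1 X^t Y, I-2 X^T X^T, II-1 X^T Y, II-2 X^T X^t, II-3 X^T X^T, III-1 X^T X^T, III-2 X^T Y, III-3 X^T Y, III-4 X^T Y.
In this assignment every recorded phenotype matches its genotype and every non-founder's genotype is obtainable from its parents' genotypes, so the pedigree is consistent.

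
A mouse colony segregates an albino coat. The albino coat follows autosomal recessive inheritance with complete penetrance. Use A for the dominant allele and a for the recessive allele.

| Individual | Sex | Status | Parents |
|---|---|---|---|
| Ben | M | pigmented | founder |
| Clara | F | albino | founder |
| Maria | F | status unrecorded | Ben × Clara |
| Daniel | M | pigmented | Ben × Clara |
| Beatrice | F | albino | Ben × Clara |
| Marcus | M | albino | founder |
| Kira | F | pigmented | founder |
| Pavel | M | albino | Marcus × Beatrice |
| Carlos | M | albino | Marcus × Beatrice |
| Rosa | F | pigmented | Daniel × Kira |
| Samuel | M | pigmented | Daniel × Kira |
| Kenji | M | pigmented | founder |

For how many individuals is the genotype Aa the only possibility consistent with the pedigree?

2

Obligate heterozygotes: Ben is pigmented so carries A and passed a to Beatrice (aa), so Ben is Aa; Daniel is pigmented so carries A and received a from Clara (aa), so Daniel is Aa.
Every other individual is either homozygous by phenotype or has at least one consistent homozygous assignment, so the count is 2.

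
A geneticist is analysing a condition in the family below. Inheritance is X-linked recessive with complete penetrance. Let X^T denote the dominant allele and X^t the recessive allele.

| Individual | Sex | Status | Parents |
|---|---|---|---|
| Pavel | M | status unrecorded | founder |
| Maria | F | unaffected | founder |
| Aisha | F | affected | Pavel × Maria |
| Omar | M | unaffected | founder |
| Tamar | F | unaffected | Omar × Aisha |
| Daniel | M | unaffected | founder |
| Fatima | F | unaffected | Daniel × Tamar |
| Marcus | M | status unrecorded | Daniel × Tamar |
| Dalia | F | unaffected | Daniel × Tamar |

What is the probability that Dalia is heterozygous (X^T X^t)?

1/2

Daniel is unaffected, so Daniel is X^T Y.
Tamar is unaffected so carries T and received t from Aisha (X^t X^t), so Tamar is X^T X^t.
Their cross gives offspring ratios 1/2 X^T X^T : 1/2 X^T X^t. Conditioning on Dalia being unaffected, P(X^T X^t) = 1/2 / 1 = 1/2.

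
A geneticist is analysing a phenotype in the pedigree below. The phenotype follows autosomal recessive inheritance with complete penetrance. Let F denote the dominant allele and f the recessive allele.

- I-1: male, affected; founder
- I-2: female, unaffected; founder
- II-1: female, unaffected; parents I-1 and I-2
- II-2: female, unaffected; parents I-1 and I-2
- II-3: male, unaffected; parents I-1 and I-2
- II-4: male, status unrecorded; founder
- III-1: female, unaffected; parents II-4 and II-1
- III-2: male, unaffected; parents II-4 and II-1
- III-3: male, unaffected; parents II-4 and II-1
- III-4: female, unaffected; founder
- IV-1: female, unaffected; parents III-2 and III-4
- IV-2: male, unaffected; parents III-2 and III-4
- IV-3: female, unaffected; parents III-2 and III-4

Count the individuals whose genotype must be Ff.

3

Obligate heterozygotes: II-1 is unaffected so carries F and received f from I-1 (ff), so II-1 is Ff; II-2 is unaffected so carries F and received f from I-1 (ff), so II-2 is Ff; II-3 is unaffected so carries F and received f from I-1 (ff), so II-3 is Ff.
Every other individual is either homozygous by phenotype or has at least one consistent homozygous assignment, so the count is 3.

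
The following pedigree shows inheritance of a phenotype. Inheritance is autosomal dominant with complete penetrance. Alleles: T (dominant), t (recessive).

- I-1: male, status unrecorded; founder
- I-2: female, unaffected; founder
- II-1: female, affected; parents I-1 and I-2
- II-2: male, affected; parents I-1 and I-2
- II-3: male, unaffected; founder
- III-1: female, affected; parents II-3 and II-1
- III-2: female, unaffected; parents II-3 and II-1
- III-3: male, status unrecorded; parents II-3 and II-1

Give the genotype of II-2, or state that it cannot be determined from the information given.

Tt

From phenotype alone, II-2 is TT or Tt.
II-2 is affected so carries T and received t from I-2 (tt), so II-2 is Tt.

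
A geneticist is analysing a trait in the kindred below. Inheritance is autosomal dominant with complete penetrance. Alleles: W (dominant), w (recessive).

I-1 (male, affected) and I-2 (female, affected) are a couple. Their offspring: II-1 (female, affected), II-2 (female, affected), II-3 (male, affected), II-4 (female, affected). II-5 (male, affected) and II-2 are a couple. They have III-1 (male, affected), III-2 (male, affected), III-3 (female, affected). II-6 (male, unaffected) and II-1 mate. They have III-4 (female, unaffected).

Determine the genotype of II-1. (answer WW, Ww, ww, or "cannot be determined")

Ww

From phenotype alone, II-1 is WW or Ww.
II-1 is affected so carries W and passed w to III-4 (ww), so II-1 is Ww.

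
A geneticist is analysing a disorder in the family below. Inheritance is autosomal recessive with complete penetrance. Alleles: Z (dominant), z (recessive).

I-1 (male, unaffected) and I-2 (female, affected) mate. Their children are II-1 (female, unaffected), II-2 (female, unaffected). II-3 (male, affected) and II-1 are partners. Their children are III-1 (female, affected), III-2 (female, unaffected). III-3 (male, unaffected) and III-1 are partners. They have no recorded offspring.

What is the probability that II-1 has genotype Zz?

1

II-1 is unaffected so carries Z and received z from I-2 (zz), so II-1 is Zz, giving P(Zz) = 1.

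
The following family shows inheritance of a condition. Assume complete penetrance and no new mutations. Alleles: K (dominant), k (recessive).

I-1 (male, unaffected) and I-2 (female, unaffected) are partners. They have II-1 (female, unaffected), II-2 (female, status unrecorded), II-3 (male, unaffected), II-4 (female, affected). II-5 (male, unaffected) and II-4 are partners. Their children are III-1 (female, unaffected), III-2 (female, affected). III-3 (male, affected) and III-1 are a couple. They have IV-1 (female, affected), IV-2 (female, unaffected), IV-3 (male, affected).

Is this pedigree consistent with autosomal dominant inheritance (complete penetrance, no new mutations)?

Under autosomal dominant, II-4 (affected, female) cannot arise from I-1 (unaffected) × I-2 (unaffected).

No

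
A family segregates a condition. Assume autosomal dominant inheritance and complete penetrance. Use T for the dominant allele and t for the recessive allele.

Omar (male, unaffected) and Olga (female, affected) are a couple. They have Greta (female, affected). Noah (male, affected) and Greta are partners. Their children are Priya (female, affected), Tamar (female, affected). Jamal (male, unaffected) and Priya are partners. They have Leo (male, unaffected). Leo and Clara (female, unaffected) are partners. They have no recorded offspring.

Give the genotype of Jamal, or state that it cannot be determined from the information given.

Jamal is unaffected, so Jamal is tt.

tt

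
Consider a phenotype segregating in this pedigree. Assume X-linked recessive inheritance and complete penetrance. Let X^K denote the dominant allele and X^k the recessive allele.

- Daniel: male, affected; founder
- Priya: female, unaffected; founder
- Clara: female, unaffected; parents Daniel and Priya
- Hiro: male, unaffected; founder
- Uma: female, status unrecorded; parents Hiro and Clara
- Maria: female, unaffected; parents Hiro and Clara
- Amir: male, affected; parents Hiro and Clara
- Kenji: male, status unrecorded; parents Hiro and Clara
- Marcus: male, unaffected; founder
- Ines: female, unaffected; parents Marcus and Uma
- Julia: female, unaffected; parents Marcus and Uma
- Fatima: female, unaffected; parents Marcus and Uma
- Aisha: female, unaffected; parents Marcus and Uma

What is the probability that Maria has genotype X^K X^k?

Hiro is unaffected, so Hiro is X^K Y.
Clara is unaffected so carries K and received k from Daniel (X^k Y), so Clara is X^K X^k.
Their cross gives offspring ratios 1/2 X^K X^K : 1/2 X^K X^k. Conditioning on Maria being unaffected, P(X^K X^k) = 1/2 / 1 = 1/2.

1/2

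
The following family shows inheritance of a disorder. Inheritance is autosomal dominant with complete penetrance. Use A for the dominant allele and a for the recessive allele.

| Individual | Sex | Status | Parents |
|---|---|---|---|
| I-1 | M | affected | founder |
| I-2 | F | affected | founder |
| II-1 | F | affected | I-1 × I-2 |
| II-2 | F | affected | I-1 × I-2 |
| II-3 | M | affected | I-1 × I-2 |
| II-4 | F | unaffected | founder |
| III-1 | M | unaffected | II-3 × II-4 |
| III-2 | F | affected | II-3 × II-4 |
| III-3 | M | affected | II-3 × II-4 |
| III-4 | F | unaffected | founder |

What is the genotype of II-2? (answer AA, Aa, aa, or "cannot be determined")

cannot be determined

II-2's phenotype allows AA or Aa, and no parent or child forces a single allele at both positions; consistent genotype assignments exist with II-2 as AA or Aa.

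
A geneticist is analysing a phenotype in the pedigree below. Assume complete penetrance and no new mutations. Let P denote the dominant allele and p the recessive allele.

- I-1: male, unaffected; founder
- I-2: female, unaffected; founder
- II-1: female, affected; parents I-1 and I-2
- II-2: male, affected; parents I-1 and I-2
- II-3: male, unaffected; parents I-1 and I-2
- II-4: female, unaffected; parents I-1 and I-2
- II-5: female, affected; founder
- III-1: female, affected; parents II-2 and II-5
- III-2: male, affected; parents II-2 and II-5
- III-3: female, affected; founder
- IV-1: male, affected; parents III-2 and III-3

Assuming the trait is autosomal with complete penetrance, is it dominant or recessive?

I-1 and I-2 are both unaffected yet have an affected child II-1. Under dominance, an affected child requires at least one affected parent, so the trait cannot be dominant.

recessive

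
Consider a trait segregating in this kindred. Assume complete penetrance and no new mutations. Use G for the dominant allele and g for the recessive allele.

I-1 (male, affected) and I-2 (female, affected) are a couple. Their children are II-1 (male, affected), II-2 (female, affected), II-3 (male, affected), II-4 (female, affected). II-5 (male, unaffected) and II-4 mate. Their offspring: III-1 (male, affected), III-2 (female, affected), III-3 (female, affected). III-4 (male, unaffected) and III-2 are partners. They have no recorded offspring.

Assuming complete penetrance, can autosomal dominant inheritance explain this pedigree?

Yes

A consistent assignment under autosomal dominant exists: I-1 GG, I-2 GG, II-1 GG, II-2 GG, II-3 GG, II-4 GG, II-5 gg, III-1 Gg, III-2 Gg, III-3 Gg, III-4 gg.
In this assignment every recorded phenotype matches its genotype and every non-founder's genotype is obtainable from its parents' genotypes, so the pedigree is consistent.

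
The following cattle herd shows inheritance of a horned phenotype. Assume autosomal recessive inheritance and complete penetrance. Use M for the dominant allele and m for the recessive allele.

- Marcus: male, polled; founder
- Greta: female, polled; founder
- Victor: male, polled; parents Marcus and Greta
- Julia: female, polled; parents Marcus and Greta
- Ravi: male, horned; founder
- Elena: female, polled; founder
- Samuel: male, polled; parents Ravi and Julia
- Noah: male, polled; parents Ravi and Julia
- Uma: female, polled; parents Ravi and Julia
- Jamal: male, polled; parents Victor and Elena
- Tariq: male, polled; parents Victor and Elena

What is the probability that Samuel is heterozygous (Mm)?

Samuel is polled so carries M and received m from Ravi (mm), so Samuel is Mm, giving P(Mm) = 1.

1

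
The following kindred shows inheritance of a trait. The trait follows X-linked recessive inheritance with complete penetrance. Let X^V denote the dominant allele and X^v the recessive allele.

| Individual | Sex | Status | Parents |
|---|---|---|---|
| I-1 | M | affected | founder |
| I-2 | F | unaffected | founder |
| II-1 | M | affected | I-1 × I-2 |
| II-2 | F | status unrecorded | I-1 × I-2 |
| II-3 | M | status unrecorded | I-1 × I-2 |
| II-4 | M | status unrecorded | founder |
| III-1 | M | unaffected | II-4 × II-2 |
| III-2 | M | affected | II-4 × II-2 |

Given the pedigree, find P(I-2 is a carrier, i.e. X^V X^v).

I-2 is unaffected so carries V and passed v to II-1 (X^v Y), so I-2 is X^V X^v, giving P(X^V X^v) = 1.

1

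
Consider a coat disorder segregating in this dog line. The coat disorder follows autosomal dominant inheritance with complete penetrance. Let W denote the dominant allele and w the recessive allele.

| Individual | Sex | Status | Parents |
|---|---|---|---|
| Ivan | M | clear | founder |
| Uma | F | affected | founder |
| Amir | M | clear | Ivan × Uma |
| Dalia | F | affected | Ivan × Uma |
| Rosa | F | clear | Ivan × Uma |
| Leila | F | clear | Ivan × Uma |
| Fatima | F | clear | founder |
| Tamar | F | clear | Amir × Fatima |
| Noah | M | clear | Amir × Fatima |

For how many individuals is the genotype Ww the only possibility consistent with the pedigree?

Obligate heterozygotes: Uma is affected so carries W and passed w to Amir (ww), so Uma is Ww; Dalia is affected so carries W and received w from Ivan (ww), so Dalia is Ww.
Every other individual is either homozygous by phenotype or has at least one consistent homozygous assignment, so the count is 2.

2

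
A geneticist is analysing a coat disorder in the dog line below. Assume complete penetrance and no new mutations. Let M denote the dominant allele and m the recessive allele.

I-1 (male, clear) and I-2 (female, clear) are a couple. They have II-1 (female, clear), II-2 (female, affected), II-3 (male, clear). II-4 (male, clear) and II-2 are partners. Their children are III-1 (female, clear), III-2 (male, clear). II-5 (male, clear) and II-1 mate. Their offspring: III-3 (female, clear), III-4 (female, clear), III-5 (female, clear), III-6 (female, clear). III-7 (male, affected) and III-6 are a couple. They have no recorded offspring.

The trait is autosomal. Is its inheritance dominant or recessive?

I-1 and I-2 are both clear yet have an affected child II-2. Under dominance, an affected child requires at least one affected parent, so the trait cannot be dominant.

recessive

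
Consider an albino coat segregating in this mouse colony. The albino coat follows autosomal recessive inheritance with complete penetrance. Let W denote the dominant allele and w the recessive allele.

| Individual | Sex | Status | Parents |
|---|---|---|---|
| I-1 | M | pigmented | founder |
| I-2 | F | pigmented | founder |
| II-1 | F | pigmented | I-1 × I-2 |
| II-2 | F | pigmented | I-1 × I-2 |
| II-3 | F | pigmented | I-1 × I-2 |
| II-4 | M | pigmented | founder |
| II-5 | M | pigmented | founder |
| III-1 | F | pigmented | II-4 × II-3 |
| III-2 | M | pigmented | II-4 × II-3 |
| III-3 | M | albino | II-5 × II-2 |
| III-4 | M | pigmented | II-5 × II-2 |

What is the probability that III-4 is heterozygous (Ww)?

II-5 is pigmented so carries W and passed w to III-3 (ww), so II-5 is Ww.
II-2 is pigmented so carries W and passed w to III-3 (ww), so II-2 is Ww.
Their cross gives offspring ratios 1/4 WW : 1/2 Ww : 1/4 ww. Conditioning on III-4 being pigmented, P(Ww) = 1/2 / 3/4 = 2/3.

2/3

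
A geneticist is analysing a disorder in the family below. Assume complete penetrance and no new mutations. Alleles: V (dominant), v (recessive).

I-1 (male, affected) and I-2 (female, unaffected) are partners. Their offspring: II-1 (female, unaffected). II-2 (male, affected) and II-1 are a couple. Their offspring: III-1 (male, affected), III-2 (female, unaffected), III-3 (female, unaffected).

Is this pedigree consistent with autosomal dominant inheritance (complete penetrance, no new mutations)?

A consistent assignment under autosomal dominant exists: I-1 Vv, I-2 vv, II-1 vv, II-2 Vv, III-1 Vv, III-2 vv, III-3 vv.
In this assignment every recorded phenotype matches its genotype and every non-founder's genotype is obtainable from its parents' genotypes, so the pedigree is consistent.

Yes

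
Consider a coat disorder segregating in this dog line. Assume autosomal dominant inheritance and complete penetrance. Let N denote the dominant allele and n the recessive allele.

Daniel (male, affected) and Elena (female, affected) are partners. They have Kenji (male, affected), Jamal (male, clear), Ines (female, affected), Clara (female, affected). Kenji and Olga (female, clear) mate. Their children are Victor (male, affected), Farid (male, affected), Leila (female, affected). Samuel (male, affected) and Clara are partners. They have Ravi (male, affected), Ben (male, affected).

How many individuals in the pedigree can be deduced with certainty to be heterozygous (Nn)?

Obligate heterozygotes: Daniel is affected so carries N and passed n to Jamal (nn), so Daniel is Nn; Elena is affected so carries N and passed n to Jamal (nn), so Elena is Nn; Victor is affected so carries N and received n from Olga (nn), so Victor is Nn; Farid is affected so carries N and received n from Olga (nn), so Farid is Nn; Leila is affected so carries N and received n from Olga (nn), so Leila is Nn.
Every other individual is either homozygous by phenotype or has at least one consistent homozygous assignment, so the count is 5.

5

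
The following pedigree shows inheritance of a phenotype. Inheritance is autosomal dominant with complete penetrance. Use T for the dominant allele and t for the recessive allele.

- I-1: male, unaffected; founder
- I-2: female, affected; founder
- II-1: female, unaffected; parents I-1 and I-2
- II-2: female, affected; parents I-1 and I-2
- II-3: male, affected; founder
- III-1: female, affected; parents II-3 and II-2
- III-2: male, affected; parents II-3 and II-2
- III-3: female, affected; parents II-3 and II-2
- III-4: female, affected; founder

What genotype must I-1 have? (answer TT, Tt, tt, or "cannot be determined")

tt

I-1 is unaffected, so I-1 is tt.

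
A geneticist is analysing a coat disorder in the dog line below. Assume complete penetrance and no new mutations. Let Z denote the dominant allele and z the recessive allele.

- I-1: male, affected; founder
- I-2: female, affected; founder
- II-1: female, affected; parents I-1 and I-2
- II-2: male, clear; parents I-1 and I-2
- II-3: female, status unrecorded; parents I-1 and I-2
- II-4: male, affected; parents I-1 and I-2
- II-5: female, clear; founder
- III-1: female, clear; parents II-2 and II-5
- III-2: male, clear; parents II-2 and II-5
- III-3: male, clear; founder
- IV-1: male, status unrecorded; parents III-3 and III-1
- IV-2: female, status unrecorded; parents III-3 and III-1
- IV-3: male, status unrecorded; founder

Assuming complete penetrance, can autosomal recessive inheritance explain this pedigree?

Under autosomal recessive, II-2 (clear, male) cannot arise from I-1 (affected) × I-2 (affected).

No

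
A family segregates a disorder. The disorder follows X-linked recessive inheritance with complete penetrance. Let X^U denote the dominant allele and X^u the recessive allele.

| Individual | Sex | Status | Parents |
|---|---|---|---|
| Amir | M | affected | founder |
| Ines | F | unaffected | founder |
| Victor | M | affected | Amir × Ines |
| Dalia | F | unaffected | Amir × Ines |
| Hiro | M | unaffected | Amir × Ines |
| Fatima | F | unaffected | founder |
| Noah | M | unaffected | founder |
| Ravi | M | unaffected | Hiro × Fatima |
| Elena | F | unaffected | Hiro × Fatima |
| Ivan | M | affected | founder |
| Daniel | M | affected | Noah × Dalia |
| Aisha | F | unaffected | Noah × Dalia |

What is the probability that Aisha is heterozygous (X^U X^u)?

Noah is unaffected, so Noah is X^U Y.
Dalia is unaffected so carries U and received u from Amir (X^u Y), so Dalia is X^U X^u.
Their cross gives offspring ratios 1/2 X^U X^U : 1/2 X^U X^u. Conditioning on Aisha being unaffected, P(X^U X^u) = 1/2 / 1 = 1/2.

1/2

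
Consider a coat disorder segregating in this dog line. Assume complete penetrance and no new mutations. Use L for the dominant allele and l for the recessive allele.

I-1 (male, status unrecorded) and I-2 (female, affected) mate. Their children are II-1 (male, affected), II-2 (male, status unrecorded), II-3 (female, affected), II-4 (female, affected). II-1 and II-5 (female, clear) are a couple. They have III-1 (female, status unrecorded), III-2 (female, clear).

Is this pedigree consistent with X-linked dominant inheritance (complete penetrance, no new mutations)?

No

Under X-linked dominant, III-2 (clear, female) cannot arise from II-1 (affected) × II-5 (clear).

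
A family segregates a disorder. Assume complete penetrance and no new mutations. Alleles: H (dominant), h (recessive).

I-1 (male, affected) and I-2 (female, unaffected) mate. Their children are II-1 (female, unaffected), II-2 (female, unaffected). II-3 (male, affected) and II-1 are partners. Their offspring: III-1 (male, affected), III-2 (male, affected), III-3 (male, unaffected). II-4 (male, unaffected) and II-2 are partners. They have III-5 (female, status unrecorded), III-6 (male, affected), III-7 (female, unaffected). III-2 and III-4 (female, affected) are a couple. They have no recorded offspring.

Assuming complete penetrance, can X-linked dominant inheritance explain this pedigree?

Under X-linked dominant, II-1 (unaffected, female) cannot arise from I-1 (affected) × I-2 (unaffected).

No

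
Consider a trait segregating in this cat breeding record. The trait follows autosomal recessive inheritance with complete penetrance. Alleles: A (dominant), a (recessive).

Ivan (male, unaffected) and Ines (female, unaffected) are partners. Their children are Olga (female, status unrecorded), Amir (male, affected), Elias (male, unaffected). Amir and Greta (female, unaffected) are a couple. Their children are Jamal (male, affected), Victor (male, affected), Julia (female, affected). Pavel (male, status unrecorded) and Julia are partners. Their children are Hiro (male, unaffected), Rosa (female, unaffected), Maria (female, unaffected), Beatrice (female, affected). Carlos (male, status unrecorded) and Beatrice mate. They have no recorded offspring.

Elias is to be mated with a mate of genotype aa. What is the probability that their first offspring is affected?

Ivan is unaffected so carries A and passed a to Amir (aa), so Ivan is Aa.
Ines is unaffected so carries A and passed a to Amir (aa), so Ines is Aa.
Elias is an unaffected offspring of Ivan (Aa) × Ines (Aa), whose cross gives 1/4 AA : 1/2 Aa : 1/4 aa; conditioning on being unaffected, Elias is AA with probability 1/3, Aa with probability 2/3.
Summing over parental genotype combinations, P(offspring is affected) = 2/3·1/2 = 1/3.

1/3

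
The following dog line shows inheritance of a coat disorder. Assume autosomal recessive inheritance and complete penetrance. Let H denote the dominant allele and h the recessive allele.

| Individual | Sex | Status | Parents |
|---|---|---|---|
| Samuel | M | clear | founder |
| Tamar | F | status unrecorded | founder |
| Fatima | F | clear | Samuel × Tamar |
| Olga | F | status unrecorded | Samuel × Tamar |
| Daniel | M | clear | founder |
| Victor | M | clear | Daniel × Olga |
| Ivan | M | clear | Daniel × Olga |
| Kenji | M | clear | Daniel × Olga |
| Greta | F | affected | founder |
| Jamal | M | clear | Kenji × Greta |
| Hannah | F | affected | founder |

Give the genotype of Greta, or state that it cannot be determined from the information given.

hh

Greta is affected, so Greta is hh.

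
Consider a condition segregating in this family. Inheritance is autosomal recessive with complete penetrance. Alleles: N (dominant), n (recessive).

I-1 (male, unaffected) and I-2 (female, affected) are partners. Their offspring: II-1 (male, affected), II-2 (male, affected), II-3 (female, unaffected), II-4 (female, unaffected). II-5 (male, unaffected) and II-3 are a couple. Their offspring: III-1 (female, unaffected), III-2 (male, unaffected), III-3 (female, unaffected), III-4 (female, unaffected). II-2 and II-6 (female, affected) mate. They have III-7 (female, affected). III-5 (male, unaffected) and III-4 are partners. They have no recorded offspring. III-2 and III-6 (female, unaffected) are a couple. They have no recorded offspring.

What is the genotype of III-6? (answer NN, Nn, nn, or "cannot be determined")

III-6's phenotype allows NN or Nn, and no parent or child forces a single allele at both positions; consistent genotype assignments exist with III-6 as NN or Nn.

cannot be determined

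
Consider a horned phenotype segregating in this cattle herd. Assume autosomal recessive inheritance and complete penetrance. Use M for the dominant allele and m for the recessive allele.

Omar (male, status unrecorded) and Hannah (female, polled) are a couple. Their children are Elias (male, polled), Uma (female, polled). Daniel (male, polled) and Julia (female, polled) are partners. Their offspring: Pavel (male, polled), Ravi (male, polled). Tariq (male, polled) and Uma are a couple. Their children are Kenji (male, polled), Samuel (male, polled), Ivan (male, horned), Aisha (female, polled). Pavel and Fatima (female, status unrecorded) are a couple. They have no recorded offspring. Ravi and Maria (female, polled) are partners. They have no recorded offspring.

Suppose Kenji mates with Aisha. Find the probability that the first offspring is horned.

1/9

Tariq is polled so carries M and passed m to Ivan (mm), so Tariq is Mm.
Uma is polled so carries M and passed m to Ivan (mm), so Uma is Mm.
Kenji is a polled offspring of Tariq (Mm) × Uma (Mm), whose cross gives 1/4 MM : 1/2 Mm : 1/4 mm; conditioning on being polled, Kenji is MM with probability 1/3, Mm with probability 2/3.
Aisha is a polled offspring of Tariq (Mm) × Uma (Mm), whose cross gives 1/4 MM : 1/2 Mm : 1/4 mm; conditioning on being polled, Aisha is MM with probability 1/3, Mm with probability 2/3.
Summing over parental genotype combinations, P(offspring is horned) = 4/9·1/4 = 1/9.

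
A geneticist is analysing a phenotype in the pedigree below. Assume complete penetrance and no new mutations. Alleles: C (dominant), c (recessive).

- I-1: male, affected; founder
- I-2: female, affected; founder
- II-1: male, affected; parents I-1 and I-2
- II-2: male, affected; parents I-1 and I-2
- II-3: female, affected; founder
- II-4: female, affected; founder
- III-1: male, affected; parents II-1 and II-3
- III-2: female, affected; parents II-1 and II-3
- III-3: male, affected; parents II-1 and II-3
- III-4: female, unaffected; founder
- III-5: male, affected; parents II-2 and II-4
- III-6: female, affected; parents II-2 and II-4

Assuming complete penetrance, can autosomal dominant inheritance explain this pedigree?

Yes

A consistent assignment under autosomal dominant exists: I-1 CC, I-2 CC, II-1 CC, II-2 CC, II-3 CC, II-4 CC, III-1 CC, III-2 CC, III-3 CC, III-4 cc, III-5 CC, III-6 CC.
In this assignment every recorded phenotype matches its genotype and every non-founder's genotype is obtainable from its parents' genotypes, so the pedigree is consistent.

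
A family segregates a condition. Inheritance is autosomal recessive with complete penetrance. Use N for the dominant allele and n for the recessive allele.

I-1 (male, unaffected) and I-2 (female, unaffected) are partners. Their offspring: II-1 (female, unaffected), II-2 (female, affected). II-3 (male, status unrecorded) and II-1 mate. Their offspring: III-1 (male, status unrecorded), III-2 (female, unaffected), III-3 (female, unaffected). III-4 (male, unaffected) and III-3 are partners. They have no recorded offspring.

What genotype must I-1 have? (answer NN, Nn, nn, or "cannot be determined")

Nn

From phenotype alone, I-1 is NN or Nn.
I-1 is unaffected so carries N and passed n to II-2 (nn), so I-1 is Nn.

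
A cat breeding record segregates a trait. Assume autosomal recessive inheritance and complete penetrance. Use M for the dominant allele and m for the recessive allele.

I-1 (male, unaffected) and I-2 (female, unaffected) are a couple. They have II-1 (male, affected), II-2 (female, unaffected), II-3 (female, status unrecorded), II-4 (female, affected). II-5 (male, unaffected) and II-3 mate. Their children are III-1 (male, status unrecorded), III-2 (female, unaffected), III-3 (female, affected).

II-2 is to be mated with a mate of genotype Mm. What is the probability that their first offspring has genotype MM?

1/3

I-1 is unaffected so carries M and passed m to II-1 (mm), so I-1 is Mm.
I-2 is unaffected so carries M and passed m to II-1 (mm), so I-2 is Mm.
II-2 is an unaffected offspring of I-1 (Mm) × I-2 (Mm), whose cross gives 1/4 MM : 1/2 Mm : 1/4 mm; conditioning on being unaffected, II-2 is MM with probability 1/3, Mm with probability 2/3.
Summing over parental genotype combinations, P(offspring has genotype MM) = 1/3·1/2 + 2/3·1/4 = 1/3.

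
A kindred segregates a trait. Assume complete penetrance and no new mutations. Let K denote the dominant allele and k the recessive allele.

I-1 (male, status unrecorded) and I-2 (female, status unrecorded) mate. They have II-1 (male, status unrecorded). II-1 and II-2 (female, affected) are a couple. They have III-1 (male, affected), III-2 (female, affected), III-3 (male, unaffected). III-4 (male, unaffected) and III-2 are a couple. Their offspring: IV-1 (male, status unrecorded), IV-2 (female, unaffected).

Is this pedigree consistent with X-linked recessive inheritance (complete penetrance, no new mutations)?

Under X-linked recessive, III-3 (unaffected, male) cannot arise from II-1 (unrecorded) × II-2 (affected).

No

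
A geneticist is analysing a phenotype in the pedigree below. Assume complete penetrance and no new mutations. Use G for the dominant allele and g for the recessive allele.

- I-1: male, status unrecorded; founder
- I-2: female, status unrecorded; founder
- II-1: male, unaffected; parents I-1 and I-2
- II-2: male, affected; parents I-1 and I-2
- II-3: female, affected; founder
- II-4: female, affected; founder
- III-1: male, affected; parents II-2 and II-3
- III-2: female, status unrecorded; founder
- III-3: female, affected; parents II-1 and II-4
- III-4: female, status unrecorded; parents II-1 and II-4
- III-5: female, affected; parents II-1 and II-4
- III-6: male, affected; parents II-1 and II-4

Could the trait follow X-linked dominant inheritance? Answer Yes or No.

Yes

A consistent assignment under X-linked dominant exists: I-1 X^G Y, I-2 X^G X^g, II-1 X^g Y, II-2 X^G Y, II-3 X^G X^G, II-4 X^G X^G, III-1 X^G Y, III-2 X^G X^G, III-3 X^G X^g, III-4 X^G X^g, III-5 X^G X^g, III-6 X^G Y.
In this assignment every recorded phenotype matches its genotype and every non-founder's genotype is obtainable from its parents' genotypes, so the pedigree is consistent.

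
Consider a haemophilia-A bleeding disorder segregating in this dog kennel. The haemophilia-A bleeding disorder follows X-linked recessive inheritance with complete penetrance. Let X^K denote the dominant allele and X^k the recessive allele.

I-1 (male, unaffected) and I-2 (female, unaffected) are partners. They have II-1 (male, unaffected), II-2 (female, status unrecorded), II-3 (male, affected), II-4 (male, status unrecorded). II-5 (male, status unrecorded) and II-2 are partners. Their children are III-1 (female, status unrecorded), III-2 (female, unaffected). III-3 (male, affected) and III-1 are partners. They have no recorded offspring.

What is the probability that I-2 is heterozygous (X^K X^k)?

1

I-2 is unaffected so carries K and passed k to II-3 (X^k Y), so I-2 is X^K X^k, giving P(X^K X^k) = 1.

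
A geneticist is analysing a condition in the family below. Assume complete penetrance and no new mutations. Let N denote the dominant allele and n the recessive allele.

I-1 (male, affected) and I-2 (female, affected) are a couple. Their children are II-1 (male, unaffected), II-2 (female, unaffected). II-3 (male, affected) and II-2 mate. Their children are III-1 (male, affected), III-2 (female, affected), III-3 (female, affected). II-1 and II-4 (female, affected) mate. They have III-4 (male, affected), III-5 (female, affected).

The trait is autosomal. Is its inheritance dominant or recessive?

I-1 and I-2 are both affected yet have an unaffected child II-1. Under a recessive model two affected parents are homozygous and every child would be affected, so the trait cannot be recessive.

dominant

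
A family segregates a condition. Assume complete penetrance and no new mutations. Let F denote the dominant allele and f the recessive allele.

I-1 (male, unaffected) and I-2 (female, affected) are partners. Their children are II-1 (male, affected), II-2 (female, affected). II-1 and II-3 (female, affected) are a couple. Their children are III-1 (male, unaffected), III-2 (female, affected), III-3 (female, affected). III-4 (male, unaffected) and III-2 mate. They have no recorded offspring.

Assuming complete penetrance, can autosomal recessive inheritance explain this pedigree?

No

Under autosomal recessive, III-1 (unaffected, male) cannot arise from II-1 (affected) × II-3 (affected).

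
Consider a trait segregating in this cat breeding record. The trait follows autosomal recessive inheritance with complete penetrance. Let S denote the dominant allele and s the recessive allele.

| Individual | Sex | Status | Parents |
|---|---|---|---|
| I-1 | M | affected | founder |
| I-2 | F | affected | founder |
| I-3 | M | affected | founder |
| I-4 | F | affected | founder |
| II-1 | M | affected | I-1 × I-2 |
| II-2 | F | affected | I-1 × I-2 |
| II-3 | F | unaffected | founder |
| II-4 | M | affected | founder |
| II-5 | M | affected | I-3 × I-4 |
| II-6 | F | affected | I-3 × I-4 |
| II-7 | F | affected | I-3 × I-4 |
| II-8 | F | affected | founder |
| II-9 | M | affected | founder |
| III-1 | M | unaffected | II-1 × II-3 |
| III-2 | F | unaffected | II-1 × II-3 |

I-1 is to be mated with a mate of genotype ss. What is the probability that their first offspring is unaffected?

0

I-1 is affected, so I-1 is ss.
The cross gives 1 ss, so P(offspring is unaffected) = 0.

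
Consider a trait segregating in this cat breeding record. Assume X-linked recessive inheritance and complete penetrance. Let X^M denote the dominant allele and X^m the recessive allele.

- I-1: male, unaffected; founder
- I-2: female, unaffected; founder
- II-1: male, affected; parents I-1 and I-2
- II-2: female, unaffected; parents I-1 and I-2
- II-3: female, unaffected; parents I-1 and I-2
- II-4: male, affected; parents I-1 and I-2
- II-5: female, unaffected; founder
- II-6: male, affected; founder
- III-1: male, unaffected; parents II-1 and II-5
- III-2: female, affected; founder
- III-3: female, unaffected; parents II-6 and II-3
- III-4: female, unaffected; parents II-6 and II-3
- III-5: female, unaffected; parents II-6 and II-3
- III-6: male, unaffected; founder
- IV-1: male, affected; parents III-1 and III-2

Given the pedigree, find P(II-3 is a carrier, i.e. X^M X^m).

I-1 is unaffected, so I-1 is X^M Y.
I-2 is unaffected so carries M and passed m to II-1 (X^m Y), so I-2 is X^M X^m.
Their cross gives offspring ratios 1/2 X^M X^M : 1/2 X^M X^m. Conditioning on II-3 being unaffected, P(X^M X^m) = 1/2 / 1 = 1/2 before taking II-3's own offspring into account.
II-6 is affected, so II-6 is X^m Y.
Now use II-3's offspring. Probability of each recorded status — unaffected daughter III-3: 1/2 if II-3 is X^M X^m, 1 if X^M X^M; unaffected daughter III-4: 1/2 if II-3 is X^M X^m, 1 if X^M X^M; unaffected daughter III-5: 1/2 if II-3 is X^M X^m, 1 if X^M X^M.
Bayes: P(X^M X^m) = 1/2·1/8 / (1/2·1/8 + 1/2·1) = 1/9.

1/9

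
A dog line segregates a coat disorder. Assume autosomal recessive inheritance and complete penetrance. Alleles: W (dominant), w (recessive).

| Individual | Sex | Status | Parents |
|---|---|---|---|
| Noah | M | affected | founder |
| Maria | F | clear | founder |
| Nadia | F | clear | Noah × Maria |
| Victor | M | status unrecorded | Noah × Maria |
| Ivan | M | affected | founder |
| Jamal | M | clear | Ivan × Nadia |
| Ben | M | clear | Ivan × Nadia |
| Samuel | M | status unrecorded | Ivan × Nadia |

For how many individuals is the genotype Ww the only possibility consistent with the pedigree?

3

Obligate heterozygotes: Nadia is clear so carries W and received w from Noah (ww), so Nadia is Ww; Jamal is clear so carries W and received w from Ivan (ww), so Jamal is Ww; Ben is clear so carries W and received w from Ivan (ww), so Ben is Ww.
Every other individual is either homozygous by phenotype or has at least one consistent homozygous assignment, so the count is 3.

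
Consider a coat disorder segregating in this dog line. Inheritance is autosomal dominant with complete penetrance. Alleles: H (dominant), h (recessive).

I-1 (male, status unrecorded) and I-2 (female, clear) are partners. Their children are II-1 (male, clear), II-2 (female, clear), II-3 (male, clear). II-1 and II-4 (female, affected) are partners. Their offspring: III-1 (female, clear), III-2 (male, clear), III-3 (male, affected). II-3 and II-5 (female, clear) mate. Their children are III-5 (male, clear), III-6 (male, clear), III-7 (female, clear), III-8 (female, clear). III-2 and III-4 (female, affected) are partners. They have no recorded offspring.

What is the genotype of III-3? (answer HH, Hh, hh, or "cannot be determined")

From phenotype alone, III-3 is HH or Hh.
III-3 is affected so carries H and received h from II-1 (hh), so III-3 is Hh.

Hh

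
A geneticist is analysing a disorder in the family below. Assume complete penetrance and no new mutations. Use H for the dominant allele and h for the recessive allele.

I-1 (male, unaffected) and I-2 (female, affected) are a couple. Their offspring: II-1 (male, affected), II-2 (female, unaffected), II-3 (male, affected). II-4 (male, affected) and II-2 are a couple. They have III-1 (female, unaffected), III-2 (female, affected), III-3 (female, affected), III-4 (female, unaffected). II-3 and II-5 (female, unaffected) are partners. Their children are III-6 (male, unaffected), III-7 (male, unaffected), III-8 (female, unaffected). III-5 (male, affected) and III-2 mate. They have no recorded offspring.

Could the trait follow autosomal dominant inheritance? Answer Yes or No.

A consistent assignment under autosomal dominant exists: I-1 hh, I-2 Hh, II-1 Hh, II-2 hh, II-3 Hh, II-4 Hh, II-5 hh, III-1 hh, III-2 Hh, III-3 Hh, III-4 hh, III-5 HH, III-6 hh, III-7 hh, III-8 hh.
In this assignment every recorded phenotype matches its genotype and every non-founder's genotype is obtainable from its parents' genotypes, so the pedigree is consistent.

Yes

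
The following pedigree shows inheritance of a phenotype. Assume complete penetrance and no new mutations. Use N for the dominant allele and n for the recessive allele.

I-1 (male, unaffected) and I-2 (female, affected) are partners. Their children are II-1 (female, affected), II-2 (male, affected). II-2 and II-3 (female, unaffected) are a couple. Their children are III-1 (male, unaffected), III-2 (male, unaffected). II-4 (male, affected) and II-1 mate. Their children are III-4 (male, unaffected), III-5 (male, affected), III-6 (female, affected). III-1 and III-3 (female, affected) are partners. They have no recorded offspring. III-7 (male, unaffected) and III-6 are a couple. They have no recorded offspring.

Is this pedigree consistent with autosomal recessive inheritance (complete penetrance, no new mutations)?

Under autosomal recessive, III-4 (unaffected, male) cannot arise from II-4 (affected) × II-1 (affected).

No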